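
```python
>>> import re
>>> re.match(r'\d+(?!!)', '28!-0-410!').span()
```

(0, 1)

`re.match` only tries the pattern at the start of the string.
The match spans [0:1] → '2'.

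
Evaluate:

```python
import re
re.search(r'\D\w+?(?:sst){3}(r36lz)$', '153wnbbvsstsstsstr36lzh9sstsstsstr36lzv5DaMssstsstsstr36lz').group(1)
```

'r36lz'

This matches a non-digit, then one or more of a word character (lazy), then the literal 'sst' repeated 3 times; then the literal 'r36', then the literal 'lz' (captured); then anchored at the end.
`re.search` scans for the first position where the pattern succeeds.
The match spans [3:58] → 'wnbbvsstsstsstr36lzh9sstsstsstr36lzv5DaMssstsstsstr36lz'.
Captured: group 1 = 'r36lz'.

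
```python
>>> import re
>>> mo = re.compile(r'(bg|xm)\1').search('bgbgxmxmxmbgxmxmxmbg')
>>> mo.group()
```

'bgbg'

`\1` is not a pattern — it's the concrete string captured by group 1, re-applied verbatim.
Unlike `match`, `search` isn't anchored — it looks for the pattern anywhere in the string.
The match spans [0:4] → 'bgbg'.
Captured: group 1 = 'bg'.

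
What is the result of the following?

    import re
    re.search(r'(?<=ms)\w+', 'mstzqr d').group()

'tzqr'

Because the assertion is zero-width, the text it checks is not consumed and won't appear in the result.
`re.search` scans for the first position where the pattern succeeds.
The match spans [2:6] → 'tzqr'.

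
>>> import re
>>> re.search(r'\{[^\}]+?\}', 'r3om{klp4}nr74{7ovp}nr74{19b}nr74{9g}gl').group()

'{klp4}'

`search` walks the string left to right and returns the first match it finds.
The match spans [4:10] → '{klp4}'.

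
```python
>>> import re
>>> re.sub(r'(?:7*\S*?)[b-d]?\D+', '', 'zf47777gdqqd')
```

''

Each match is replaced by ''.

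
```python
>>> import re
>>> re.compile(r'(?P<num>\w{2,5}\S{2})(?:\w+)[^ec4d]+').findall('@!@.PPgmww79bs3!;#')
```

['PPgmww7']

One capturing group, so `findall` returns just the captured substring from the one match — 1 in all.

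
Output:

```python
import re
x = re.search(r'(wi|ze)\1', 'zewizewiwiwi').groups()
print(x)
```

('wi',)

`\1` is not a pattern — it's the concrete string captured by group 1, re-applied verbatim.
`re.search` scans for the first position where the pattern succeeds.
The match spans [6:10] → 'wiwi'.
Captured: group 1 = 'wi'.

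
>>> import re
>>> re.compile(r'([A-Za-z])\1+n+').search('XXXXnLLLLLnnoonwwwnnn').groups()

The match spans [0:5] → 'XXXXn'.
Captured: group 1 = 'X'.

('X',)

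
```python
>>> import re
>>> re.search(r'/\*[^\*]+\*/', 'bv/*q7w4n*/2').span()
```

(2, 11)

Unlike `match`, `search` isn't anchored — it looks for the pattern anywhere in the string.
The match spans [2:11] → '/*q7w4n*/'.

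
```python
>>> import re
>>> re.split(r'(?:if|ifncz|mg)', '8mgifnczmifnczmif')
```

['8', '', 'nczm', 'nczm', '']

`|` is ordered: at each position the engine commits to the first alternative that works.
Matches to split on: at [1:3] → 'mg'; at [3:5] → 'if'; at [9:11] → 'if'; at [15:17] → 'if'.
Splitting on the pattern gives 5 pieces.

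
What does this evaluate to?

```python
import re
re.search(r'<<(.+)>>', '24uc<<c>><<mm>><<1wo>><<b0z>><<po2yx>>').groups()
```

('c>><<mm>><<1wo>><<b0z>><<po2yx',)

The match spans [4:38] → '<<c>><<mm>><<1wo>><<b0z>><<po2yx>>'.
Captured: group 1 = 'c>><<mm>><<1wo>><<b0z>><<po2yx'.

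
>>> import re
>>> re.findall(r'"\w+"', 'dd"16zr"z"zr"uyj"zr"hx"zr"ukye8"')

['"16zr"', '"zr"', '"zr"', '"zr"']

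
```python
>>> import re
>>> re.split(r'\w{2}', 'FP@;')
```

['', '@;']

The string is cut at each match, leaving 2 pieces.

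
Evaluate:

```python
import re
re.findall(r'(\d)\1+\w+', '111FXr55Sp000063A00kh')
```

['1']

After group 1 captures some text, `\1` only succeeds where that same text appears again.
Matches: at [0:21] match '111FXr55Sp000063A00kh', group 1 = '1'.
One capturing group, so `findall` returns just the captured substring from the one match — 1 in all.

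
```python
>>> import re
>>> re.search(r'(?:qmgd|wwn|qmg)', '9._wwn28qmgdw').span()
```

The match spans [3:6] → 'wwn'.

(3, 6)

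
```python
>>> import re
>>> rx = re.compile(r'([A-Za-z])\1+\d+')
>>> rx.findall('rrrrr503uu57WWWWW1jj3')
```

['r', 'u', 'W', 'j']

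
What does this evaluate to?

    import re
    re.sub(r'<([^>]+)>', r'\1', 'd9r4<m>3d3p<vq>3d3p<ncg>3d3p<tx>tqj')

'd9r4m3d3pvq3d3pncg3d3ptxtqj'

Matches: at [4:7] → '<m>'; at [11:15] → '<vq>'; at [19:24] → '<ncg>'; at [28:32] → '<tx>'.
`\1` in the replacement pulls in group 1's text for each match.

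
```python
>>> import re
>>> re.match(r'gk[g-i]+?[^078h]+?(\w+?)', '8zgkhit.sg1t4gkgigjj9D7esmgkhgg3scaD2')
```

`re.match` won't scan ahead — the pattern has to work from the very first character.
Here position 0 doesn't satisfy it, so the call returns None.

None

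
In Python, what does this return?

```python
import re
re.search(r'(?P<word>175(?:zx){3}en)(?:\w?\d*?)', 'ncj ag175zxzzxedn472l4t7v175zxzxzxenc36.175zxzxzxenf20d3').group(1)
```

'175zxzxzxen'

Pattern: the literal '175', then the literal 'zx' repeated 3 times, then the literal 'en' (captured as 'word'); then optionally a word character, then zero or more of a digit (lazy) (non-capturing group).
Unlike `match`, `search` isn't anchored — it looks for the pattern anywhere in the string.
The match spans [25:37] → '175zxzxzxenc'.
Captured: group 1 = '175zxzxzxen'.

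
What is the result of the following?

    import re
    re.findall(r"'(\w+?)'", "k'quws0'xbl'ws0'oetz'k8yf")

Scanning left to right: at [1:8] match "'quws0'", group 1 = 'quws0'; at [11:16] match "'ws0'", group 1 = 'ws0'.
`findall` collects group 1 from each match (2 total).

['quws0', 'ws0']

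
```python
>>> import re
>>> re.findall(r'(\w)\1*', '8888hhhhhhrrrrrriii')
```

['8', 'h', 'r', 'i']

After group 1 captures some text, `\1` only succeeds where that same text appears again.
Walking the string: at [0:4] match '8888', group 1 = '8'; at [4:10] match 'hhhhhh', group 1 = 'h'; at [10:16] match 'rrrrrr', group 1 = 'r'; at [16:19] match 'iii', group 1 = 'i'.
Because there's exactly one group, `findall` drops the full match and keeps group 1 from each hit.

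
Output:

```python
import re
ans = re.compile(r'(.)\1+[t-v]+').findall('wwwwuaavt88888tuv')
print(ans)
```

`\1` is not a pattern — it's the concrete string captured by group 1, re-applied verbatim.
`findall` collects group 1 from each match (3 total).

['w', 'a', '8']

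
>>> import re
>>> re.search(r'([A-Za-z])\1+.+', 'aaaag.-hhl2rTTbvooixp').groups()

After group 1 captures some text, `\1` only succeeds where that same text appears again.
`re.search` scans for the first position where the pattern succeeds.
The match spans [0:21] → 'aaaag.-hhl2rTTbvooixp'.
Captured: group 1 = 'a'.

('a',)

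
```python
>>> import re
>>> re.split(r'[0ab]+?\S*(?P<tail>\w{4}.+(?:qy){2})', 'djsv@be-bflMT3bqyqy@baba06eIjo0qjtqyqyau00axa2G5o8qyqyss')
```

This matches one or more of one of [0ab] (lazy), then zero or more of a non-whitespace character; then exactly 4 of a word character, then one or more of any character, then the literal 'qy' repeated 2 times (captured as 'tail').
Matches to split on: at [5:54] → 'be-bflMT3bqyqy@baba06eIjo0qjtqyqyau00axa2G5o8qyqy'.
With a capturing group present, the delimiter's captured portion is kept in the result list.

['djsv@', '2G5o8qyqy', 'ss']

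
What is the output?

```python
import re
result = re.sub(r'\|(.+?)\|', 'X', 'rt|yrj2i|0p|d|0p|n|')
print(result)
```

rtX0pX0pX

Lazy quantifiers expand one character at a time until the remainder of the pattern can match.
Each match is replaced by 'X'.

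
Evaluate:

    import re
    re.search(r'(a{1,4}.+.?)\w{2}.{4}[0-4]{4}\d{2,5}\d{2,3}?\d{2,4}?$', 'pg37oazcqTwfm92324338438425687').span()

Pattern: 1 to 4 of the literal 'a', then one or more of any character, then optionally any character (captured); then exactly 2 of a word character, then exactly 4 of any character, then exactly 4 of a character in [0-4]; then 2 to 5 of a digit, then 2 to 3 of a digit (lazy), then 2 to 4 of a digit (lazy); then anchored at the end.
The match spans [5:30] → 'azcqTwfm92324338438425687'.

(5, 30)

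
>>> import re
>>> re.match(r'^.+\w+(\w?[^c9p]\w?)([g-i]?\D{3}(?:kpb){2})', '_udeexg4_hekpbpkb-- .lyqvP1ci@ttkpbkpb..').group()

Pattern: anchored at the start of the string; then one or more of any character, then one or more of a word character; then optionally a word character, then any character except [c9p], then optionally a word character (captured); then optionally a character in [g-i], then exactly 3 of a non-digit, then the literal 'kpb' repeated 2 times (captured).
`match` is anchored at position 0; if the pattern doesn't fit there, it returns None.
The match spans [0:38] → '_udeexg4_hekpbpkb-- .lyqvP1ci@ttkpbkpb'.
Captured: group 1 = 'i', group 2 = '@ttkpbkpb'.

'_udeexg4_hekpbpkb-- .lyqvP1ci@ttkpbkpb'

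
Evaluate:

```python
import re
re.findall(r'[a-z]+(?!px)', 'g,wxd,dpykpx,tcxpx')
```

['g', 'wxd', 'dpykpx', 'tcxpx']

`(?!…)`/`(?<!…)` only lets a position through if the neighbouring text does NOT match; no characters are consumed.
Scanning left to right: at [0:1] → 'g'; at [2:5] → 'wxd'; at [6:12] → 'dpykpx'; at [13:18] → 'tcxpx'.
Since nothing is captured, `findall` lists the 4 matched substrings directly.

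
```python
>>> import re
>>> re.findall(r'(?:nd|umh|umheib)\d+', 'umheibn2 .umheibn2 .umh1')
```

With no groups in the pattern, `findall` gives back each whole match — 1 here.

['umh1']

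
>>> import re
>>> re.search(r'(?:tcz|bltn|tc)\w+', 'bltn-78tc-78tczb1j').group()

The match spans [12:18] → 'tczb1j'.

'tczb1j'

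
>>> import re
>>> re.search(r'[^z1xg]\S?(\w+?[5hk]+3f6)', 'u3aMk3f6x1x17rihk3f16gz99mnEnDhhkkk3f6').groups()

('aMk3f6',)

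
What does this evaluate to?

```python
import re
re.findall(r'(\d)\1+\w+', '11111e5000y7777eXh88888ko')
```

['1']

`\1` is not a pattern — it's the concrete string captured by group 1, re-applied verbatim.
Matches: at [0:25] match '11111e5000y7777eXh88888ko', group 1 = '1'.
With a single group, `findall` returns only what that group captured — 1 item.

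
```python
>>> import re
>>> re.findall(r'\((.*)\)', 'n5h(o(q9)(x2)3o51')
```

With a single group, `findall` returns only what that group captured — 1 item.

['o(q9)(x2']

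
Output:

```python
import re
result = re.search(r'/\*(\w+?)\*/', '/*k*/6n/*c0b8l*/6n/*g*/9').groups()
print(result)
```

`search` walks the string left to right and returns the first match it finds.
The match spans [0:5] → '/*k*/'.
Captured: group 1 = 'k'.

('k',)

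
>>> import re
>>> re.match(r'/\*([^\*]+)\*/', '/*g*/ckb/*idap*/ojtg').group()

'/*g*/'

`re.match` only tries the pattern at the start of the string.
The match spans [0:5] → '/*g*/'.
Captured: group 1 = 'g'.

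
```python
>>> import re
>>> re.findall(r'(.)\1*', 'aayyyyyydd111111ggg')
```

['a', 'y', 'd', '1', 'g']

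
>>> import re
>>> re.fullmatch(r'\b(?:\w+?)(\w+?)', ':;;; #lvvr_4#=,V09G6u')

This matches a word boundary (`\b`, zero-width); then one or more of a word character (lazy) (non-capturing group); then one or more of a word character (lazy) (captured).
`fullmatch` succeeds only if the pattern covers the string from start to end.
Here the pattern can't cover the whole string, so the call returns None.

None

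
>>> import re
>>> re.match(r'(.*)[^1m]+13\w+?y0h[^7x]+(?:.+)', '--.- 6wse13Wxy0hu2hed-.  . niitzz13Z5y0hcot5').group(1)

This matches zero or more of any character (captured); then one or more of any character except [1m], then the literal '13'; then one or more of a word character (lazy), then the literal 'y0h', then one or more of any character except [7x]; then one or more of any character (non-capturing group).
`re.match` won't scan ahead — the pattern has to work from the very first character.
The match spans [0:44] → '--.- 6wse13Wxy0hu2hed-.  . niitzz13Z5y0hcot5'.
Captured: group 1 = '--.- 6wse13Wxy0hu2hed-.  . niitz'.

'--.- 6wse13Wxy0hu2hed-.  . niitz'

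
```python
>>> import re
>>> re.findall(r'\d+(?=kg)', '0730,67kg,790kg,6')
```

Lookahead/lookbehind check context without consuming it, so the matched span excludes the asserted characters.
Walking the string: at [5:7] → '67'; at [10:13] → '790'.
`findall` yields the raw match text (2 of them) because the pattern has no groups.

['67', '790']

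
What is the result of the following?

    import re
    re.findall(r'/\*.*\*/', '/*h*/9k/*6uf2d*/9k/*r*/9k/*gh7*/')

Matches: at [0:32] → '/*h*/9k/*6uf2d*/9k/*r*/9k/*gh7*/'.
`findall` yields the raw match text (1 of them) because the pattern has no groups.

['/*h*/9k/*6uf2d*/9k/*r*/9k/*gh7*/']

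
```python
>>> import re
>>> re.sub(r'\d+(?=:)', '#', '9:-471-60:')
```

'#:-471-#:'

Lookahead/lookbehind check context without consuming it, so the matched span excludes the asserted characters.
Each match is replaced by '#'.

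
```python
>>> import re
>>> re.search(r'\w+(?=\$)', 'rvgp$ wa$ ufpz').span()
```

(0, 4)

Lookahead/lookbehind check context without consuming it, so the matched span excludes the asserted characters.
The match spans [0:4] → 'rvgp'.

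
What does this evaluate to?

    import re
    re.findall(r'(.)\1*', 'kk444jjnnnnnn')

['k', '4', 'j', 'n']

`\1` is not a pattern — it's the concrete string captured by group 1, re-applied verbatim.
Matches: at [0:2] match 'kk', group 1 = 'k'; at [2:5] match '444', group 1 = '4'; at [5:7] match 'jj', group 1 = 'j'; at [7:13] match 'nnnnnn', group 1 = 'n'.
With a single group, `findall` returns only what that group captured — 4 items.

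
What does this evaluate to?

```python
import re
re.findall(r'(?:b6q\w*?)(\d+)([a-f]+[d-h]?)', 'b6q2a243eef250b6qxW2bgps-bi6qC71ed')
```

[('2', 'a'), ('2', 'bg')]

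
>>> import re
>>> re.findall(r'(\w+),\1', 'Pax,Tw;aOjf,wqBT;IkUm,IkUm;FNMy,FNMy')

`\1` is not a pattern — it's the concrete string captured by group 1, re-applied verbatim.
Matches: at [17:26] match 'IkUm,IkUm', group 1 = 'IkUm'; at [27:36] match 'FNMy,FNMy', group 1 = 'FNMy'.
Because there's exactly one group, `findall` drops the full match and keeps group 1 from each hit.

['IkUm', 'FNMy']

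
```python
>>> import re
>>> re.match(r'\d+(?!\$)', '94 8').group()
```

'94'

Because the assertion is negative and zero-width, positions next to the forbidden text are skipped.
`match` is anchored at position 0; if the pattern doesn't fit there, it returns None.
The match spans [0:2] → '94'.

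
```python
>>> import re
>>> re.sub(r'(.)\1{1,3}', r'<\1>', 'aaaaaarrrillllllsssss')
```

The backreference `\1` re-matches whatever the first group consumed, character for character.
Matches: at [0:4] → 'aaaa'; at [4:6] → 'aa'; at [6:9] → 'rrr'; at [10:14] → 'llll'; at [14:16] → 'll'; ….
`\1` in the replacement pulls in group 1's text for each match.

'<a><a><r>i<l><l><s>s'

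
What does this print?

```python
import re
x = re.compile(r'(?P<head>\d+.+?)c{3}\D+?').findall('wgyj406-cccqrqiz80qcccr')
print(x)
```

The pattern matches one or more of a digit, then one or more of any character (lazy) (captured as 'head'); then exactly 3 of a literal 'c'; then one or more of a non-digit (lazy).
A non-greedy quantifier consumes as few characters as it can — just enough that the remainder of the pattern still matches from where it stops; whatever follows it matches normally.
Matches: at [4:12] match '406-cccq', group 1 = '406-'; at [16:23] match '80qcccr', group 1 = '80q'.
`findall` collects group 1 from each match (2 total).

['406-', '80q']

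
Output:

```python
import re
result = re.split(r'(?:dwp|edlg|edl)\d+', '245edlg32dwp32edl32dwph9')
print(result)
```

Each match becomes a cut point; 4 segments remain.

['245', '', '', 'dwph9']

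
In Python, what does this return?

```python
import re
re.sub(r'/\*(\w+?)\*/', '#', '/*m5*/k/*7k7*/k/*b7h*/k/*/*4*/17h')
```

Matches: at [0:6] → '/*m5*/'; at [7:14] → '/*7k7*/'; at [15:22] → '/*b7h*/'; at [25:30] → '/*4*/'.
Every occurrence is swapped for '#'.

'#k#k#k/*#17h'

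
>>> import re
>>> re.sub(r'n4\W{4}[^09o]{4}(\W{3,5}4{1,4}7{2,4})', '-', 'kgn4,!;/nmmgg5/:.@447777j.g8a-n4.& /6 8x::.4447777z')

'kgn4,!;/nmmgg5/:.@447777j.g8a--z'

The pattern matches the literal 'n4', then exactly 4 of a non-word character; then exactly 4 of any character except [09o]; then 3 to 5 of a non-word character, then 1 to 4 of the literal '4', then 2 to 4 of the literal '7' (captured).
Every occurrence is swapped for '-'.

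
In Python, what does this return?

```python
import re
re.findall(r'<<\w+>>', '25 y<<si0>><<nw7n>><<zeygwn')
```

Matches: at [4:11] → '<<si0>>'; at [11:19] → '<<nw7n>>'.
Since nothing is captured, `findall` lists the 2 matched substrings directly.

['<<si0>>', '<<nw7n>>']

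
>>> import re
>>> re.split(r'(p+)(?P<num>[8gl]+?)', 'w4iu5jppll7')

This matches one or more of a literal 'p' (captured); then one or more of one of [8gl] (lazy) (captured as 'num').
A non-greedy quantifier consumes as few characters as it can — just enough that the remainder of the pattern still matches from where it stops; whatever follows it matches normally.
Matches to split on: at [6:9] → 'ppl'.
Because the pattern has a capturing group, `split` also inserts each captured text between the pieces.

['w4iu5j', 'pp', 'l', 'l7']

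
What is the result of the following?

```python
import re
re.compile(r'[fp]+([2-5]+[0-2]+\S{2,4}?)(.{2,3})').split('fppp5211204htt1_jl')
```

['', '5211204h', 'tt1', '_jl']

The `?` after the quantifier makes it lazy — it takes as little as possible before letting the rest of the pattern try.
The group in the pattern means `split` returns the separators' captures alongside the pieces.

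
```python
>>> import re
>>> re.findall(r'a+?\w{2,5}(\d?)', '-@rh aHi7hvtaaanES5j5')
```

['', '5']

`findall` collects group 1 from each match (2 total).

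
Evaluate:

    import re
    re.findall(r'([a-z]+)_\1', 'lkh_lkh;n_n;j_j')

A backreference is literal: `\1` must see the identical characters the first group matched.
With a single group, `findall` returns only what that group captured — 3 items.

['lkh', 'n', 'j']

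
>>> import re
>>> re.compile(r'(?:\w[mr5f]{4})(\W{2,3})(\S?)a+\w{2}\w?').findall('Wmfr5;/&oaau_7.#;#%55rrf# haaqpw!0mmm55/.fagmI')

[(';/&', 'o'), ('# ', 'h'), ('/.', 'f')]

This matches a word character, then exactly 4 of one of [mr5f] (non-capturing group); then 2 to 3 of a non-word character (captured); then optionally a non-whitespace character (captured); then one or more of a literal 'a'; then exactly 2 of a word character, then optionally a word character.
Matches: at [0:14] match 'Wmfr5;/&oaau_7', groups = (';/&', 'o'); at [19:32] match '55rrf# haaqpw', groups = ('# ', 'h'); at [34:46] match 'mmm55/.fagmI', groups = ('/.', 'f').
2 groups means each result is a tuple of 2 captured strings — 3 here.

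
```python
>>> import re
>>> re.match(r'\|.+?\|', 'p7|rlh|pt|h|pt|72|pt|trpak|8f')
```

None

`re.match` won't scan ahead — the pattern has to work from the very first character.
Here the string doesn't start with a match, so the call returns None.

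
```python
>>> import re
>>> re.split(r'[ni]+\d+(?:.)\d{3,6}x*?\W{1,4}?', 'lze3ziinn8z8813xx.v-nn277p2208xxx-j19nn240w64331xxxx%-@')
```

This matches one or more of one of [ni], then one or more of a digit; then any character (non-capturing group); then 3 to 6 of a digit, then zero or more of the literal 'x' (lazy); then 1 to 4 of a non-word character (lazy).
With the lazy modifier that quantifier settles for the fewest repetitions that let the rest of the pattern succeed (the atoms after it are unaffected and can still be greedy).
Matches to split on: at [5:18] → 'iinn8z8813xx.'; at [20:34] → 'nn277p2208xxx-'; at [37:53] → 'nn240w64331xxxx%'.
`split` removes every match and returns the 4 fragments in between.

['lze3z', 'v-', 'j19', '-@']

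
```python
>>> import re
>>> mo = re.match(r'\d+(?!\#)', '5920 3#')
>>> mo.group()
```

'5920'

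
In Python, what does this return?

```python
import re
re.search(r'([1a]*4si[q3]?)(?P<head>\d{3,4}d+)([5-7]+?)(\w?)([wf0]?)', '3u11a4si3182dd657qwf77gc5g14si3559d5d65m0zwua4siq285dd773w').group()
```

Pattern: zero or more of one of [1a], then the literal '4si', then optionally one of [q3] (captured); then 3 to 4 of a digit, then one or more of a literal 'd' (captured as 'head'); then one or more of a character in [5-7] (lazy) (captured); then optionally a word character (captured); then optionally one of [wf0] (captured).
Because the quantifier is non-greedy, it stops expanding at the earliest point where the rest of the pattern can succeed.
`re.search` scans for the first position where the pattern succeeds.
The match spans [2:16] → '11a4si3182dd65'.
Captured: group 1 = '11a4si3', group 2 = '182dd', group 3 = '6', group 4 = '5', group 5 = ''.

'11a4si3182dd65'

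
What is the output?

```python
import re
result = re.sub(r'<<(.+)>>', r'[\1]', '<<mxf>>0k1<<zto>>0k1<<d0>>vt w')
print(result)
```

[mxf>>0k1<<zto>>0k1<<d0]vt w

`\1` in the replacement pulls in group 1's text for each match.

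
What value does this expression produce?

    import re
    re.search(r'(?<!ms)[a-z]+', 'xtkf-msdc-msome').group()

'xtkf'

Because the assertion is negative and zero-width, positions next to the forbidden text are skipped.
The match spans [0:4] → 'xtkf'.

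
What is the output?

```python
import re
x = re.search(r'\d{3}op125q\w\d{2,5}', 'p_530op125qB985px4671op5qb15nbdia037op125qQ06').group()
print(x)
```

530op125qB985

The pattern matches exactly 3 of a digit, then the literal 'op1'; then the literal '25q', then a word character, then 2 to 5 of a digit.
`search` walks the string left to right and returns the first match it finds.
The match spans [2:15] → '530op125qB985'.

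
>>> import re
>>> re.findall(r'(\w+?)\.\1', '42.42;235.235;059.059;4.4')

['42', '235', '059', '4']

A backreference is literal: `\1` must see the identical characters the first group matched.
Scanning left to right: at [0:5] match '42.42', group 1 = '42'; at [6:13] match '235.235', group 1 = '235'; at [14:21] match '059.059', group 1 = '059'; at [22:25] match '4.4', group 1 = '4'.
With a single group, `findall` returns only what that group captured — 4 items.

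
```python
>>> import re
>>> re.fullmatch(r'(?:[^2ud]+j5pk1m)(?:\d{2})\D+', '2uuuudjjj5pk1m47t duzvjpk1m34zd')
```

None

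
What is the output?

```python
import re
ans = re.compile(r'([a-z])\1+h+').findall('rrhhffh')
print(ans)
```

['r', 'f']

A backreference is literal: `\1` must see the identical characters the first group matched.
`findall` collects group 1 from each match (2 total).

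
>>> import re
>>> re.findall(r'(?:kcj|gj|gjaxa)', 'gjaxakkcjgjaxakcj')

['gj', 'kcj', 'gj', 'kcj']

The regex engine tests alternatives in the order written; an earlier branch that matches wins even if a later one would match more.
Walking the string: at [0:2] → 'gj'; at [6:9] → 'kcj'; at [9:11] → 'gj'; at [14:17] → 'kcj'.
Since nothing is captured, `findall` lists the 4 matched substrings directly.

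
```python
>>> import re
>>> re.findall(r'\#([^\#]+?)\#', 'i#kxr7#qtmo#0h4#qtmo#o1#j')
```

One capturing group, so `findall` returns just the captured substring from each match — 3 in all.

['kxr7', '0h4', 'o1']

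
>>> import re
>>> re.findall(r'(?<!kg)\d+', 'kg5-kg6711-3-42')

['711', '3', '42']

Because the assertion is negative and zero-width, positions next to the forbidden text are skipped.
No capturing groups, so `findall` returns the 3 full match strings.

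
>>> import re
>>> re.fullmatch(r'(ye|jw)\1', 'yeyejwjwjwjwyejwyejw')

`\1` is not a pattern — it's the concrete string captured by group 1, re-applied verbatim.
`re.fullmatch` requires the pattern to consume the entire string.
Here the pattern can't cover the whole string, so the call returns None.

None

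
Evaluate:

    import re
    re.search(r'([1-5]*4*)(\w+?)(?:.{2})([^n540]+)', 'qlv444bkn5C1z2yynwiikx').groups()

('', 'qlv4', 'bk')

The match spans [0:8] → 'qlv444bk'.
Captured: group 1 = '', group 2 = 'qlv4', group 3 = 'bk'.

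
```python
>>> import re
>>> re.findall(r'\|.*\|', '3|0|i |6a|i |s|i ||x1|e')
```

['|0|i |6a|i |s|i ||x1|']

Matches: at [1:22] → '|0|i |6a|i |s|i ||x1|'.
Since nothing is captured, `findall` lists the 1 matched substring directly.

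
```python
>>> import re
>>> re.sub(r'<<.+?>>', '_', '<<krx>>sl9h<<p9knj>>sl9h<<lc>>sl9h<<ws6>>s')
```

'_sl9h_sl9h_sl9h_s'

Lazy quantifiers expand one character at a time until the remainder of the pattern can match.
Every occurrence is swapped for '_'.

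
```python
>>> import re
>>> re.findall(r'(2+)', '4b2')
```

['2']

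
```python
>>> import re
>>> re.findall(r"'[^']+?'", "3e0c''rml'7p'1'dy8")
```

With no groups in the pattern, `findall` gives back each whole match — 2 here.

["'rml'", "'1'"]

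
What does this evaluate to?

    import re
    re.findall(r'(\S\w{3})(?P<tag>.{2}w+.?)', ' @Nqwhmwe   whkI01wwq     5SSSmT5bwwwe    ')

The pattern matches a non-whitespace character, then exactly 3 of a word character (captured); then exactly 2 of any character, then one or more of the literal 'w', then optionally any character (captured as 'tag').
Matches: at [1:9] match '@Nqwhmwe', groups = ('@Nqw', 'hmwe'); at [12:21] match 'whkI01wwq', groups = ('whkI', '01wwq'); at [28:38] match 'SSmT5bwwwe', groups = ('SSmT', '5bwwwe').
`findall` packs the 2 group values into a tuple for every match.

[('@Nqw', 'hmwe'), ('whkI', '01wwq'), ('SSmT', '5bwwwe')]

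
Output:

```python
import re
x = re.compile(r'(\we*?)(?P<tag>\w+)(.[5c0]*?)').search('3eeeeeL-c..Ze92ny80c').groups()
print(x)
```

The match spans [0:8] → '3eeeeeL-'.
Captured: group 1 = '3', group 2 = 'eeeeeL', group 3 = '-'.

('3', 'eeeeeL', '-')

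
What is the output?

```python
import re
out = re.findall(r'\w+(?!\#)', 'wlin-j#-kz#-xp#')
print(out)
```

['wlin', 'k', 'x']

Because the assertion is negative and zero-width, positions next to the forbidden text are skipped.
Matches: at [0:4] → 'wlin'; at [8:9] → 'k'; at [12:13] → 'x'.
No capturing groups, so `findall` returns the 3 full match strings.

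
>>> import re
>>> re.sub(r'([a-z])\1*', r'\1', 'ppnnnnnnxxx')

'pnx'

After group 1 captures some text, `\1` only succeeds where that same text appears again.
Matches: at [0:2] → 'pp'; at [2:8] → 'nnnnnn'; at [8:11] → 'xxx'.
`\1` in the replacement pulls in group 1's text for each match.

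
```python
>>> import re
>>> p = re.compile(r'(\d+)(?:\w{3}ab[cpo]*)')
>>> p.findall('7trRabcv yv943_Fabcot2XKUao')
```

Because there's exactly one group, `findall` drops the full match and keeps group 1 from each hit.

['7', '94']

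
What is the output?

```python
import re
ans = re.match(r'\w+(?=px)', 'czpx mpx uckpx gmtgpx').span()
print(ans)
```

`re.match` only tries the pattern at the start of the string.
The match spans [0:2] → 'cz'.

(0, 2)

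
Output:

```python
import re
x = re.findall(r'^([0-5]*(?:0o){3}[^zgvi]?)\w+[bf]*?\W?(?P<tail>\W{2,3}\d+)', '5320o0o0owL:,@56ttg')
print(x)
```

This matches anchored at the start of the string; then zero or more of a character in [0-5], then the literal '0o' repeated 3 times, then optionally any character except [zgvi] (captured); then one or more of a word character, then zero or more of one of [bf] (lazy), then optionally a non-word character; then 2 to 3 of a non-word character, then one or more of a digit (captured as 'tail').
Scanning left to right: at [0:16] match '5320o0o0owL:,@56', groups = ('5320o0o0ow', ',@56').
2 groups means the one result is a tuple of 2 captured strings — 1 here.

[('5320o0o0ow', ',@56')]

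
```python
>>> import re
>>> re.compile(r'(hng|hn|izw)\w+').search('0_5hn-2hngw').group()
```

`re.search` scans for the first position where the pattern succeeds.
The match spans [7:11] → 'hngw'.
Captured: group 1 = 'hng'.

'hngw'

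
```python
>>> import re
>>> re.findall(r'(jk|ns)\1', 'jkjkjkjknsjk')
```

A backreference is literal: `\1` must see the identical characters the first group matched.
Walking the string: at [0:4] match 'jkjk', group 1 = 'jk'; at [4:8] match 'jkjk', group 1 = 'jk'.
Because there's exactly one group, `findall` drops the full match and keeps group 1 from each hit.

['jk', 'jk']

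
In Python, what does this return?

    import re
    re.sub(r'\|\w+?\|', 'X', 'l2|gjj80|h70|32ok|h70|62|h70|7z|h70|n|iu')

'l2Xh70Xh70Xh70Xh70Xiu'

Matches: at [2:9] → '|gjj80|'; at [12:18] → '|32ok|'; at [21:25] → '|62|'; at [28:32] → '|7z|'; at [35:38] → '|n|'.
Each match is replaced by 'X'.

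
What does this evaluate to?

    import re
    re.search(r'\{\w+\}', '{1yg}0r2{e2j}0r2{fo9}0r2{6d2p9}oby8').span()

`re.search` tries every starting position until one works.
The match spans [0:5] → '{1yg}'.

(0, 5)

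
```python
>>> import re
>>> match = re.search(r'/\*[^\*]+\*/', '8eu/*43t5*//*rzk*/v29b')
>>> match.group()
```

'/*43t5*/'

The match spans [3:11] → '/*43t5*/'.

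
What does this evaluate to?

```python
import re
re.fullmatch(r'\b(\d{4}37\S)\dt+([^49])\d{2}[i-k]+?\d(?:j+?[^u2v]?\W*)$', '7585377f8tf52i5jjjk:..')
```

Pattern: a word boundary (`\b`, zero-width); then exactly 4 of a digit, then the literal '37', then a non-whitespace character (captured); then a digit, then one or more of a literal 't'; then any character except [49] (captured); then exactly 2 of a digit, then one or more of a character in [i-k] (lazy), then a digit; then one or more of the literal 'j' (lazy), then optionally any character except [u2v], then zero or more of a non-word character (non-capturing group); then anchored at the end.
`fullmatch` succeeds only if the pattern covers the string from start to end.
Here there's no way to consume every character, so the call returns None.

None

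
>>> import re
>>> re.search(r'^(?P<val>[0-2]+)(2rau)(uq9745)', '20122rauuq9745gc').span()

The pattern matches anchored at the start of the string; then one or more of a character in [0-2] (captured as 'val'); then a literal '2', then the literal 'rau' (captured); then the literal 'uq9', then the literal '745' (captured).
Unlike `match`, `search` isn't anchored — it looks for the pattern anywhere in the string.
The match spans [0:14] → '20122rauuq9745'.
Captured: group 1 = '2012', group 2 = '2rau', group 3 = 'uq9745'.

(0, 14)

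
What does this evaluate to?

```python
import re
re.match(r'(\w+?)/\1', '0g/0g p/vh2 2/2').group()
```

'0g/0g'

`re.match` won't scan ahead — the pattern has to work from the very first character.
The match spans [0:5] → '0g/0g'.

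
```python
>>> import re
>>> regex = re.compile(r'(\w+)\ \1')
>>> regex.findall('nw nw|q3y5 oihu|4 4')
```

['nw', '4']

After group 1 captures some text, `\1` only succeeds where that same text appears again.
Walking the string: at [0:5] match 'nw nw', group 1 = 'nw'; at [16:19] match '4 4', group 1 = '4'.
Because there's exactly one group, `findall` drops the full match and keeps group 1 from each hit.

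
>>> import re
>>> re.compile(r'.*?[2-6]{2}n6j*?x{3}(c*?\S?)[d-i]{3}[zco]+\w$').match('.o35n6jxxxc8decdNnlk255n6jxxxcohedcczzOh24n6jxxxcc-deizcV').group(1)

The match spans [0:57] → '.o35n6jxxxc8decdNnlk255n6jxxxcohedcczzOh24n6jxxxcc-deizcV'.
Captured: group 1 = 'cc-'.

'cc-'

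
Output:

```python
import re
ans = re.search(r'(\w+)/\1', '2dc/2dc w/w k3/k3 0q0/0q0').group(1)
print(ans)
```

After group 1 captures some text, `\1` only succeeds where that same text appears again.
`search` walks the string left to right and returns the first match it finds.
The match spans [0:7] → '2dc/2dc'.
Captured: group 1 = '2dc'.

2dc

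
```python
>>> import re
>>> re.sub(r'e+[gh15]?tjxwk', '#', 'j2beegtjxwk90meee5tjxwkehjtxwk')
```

The pattern matches one or more of a literal 'e'; then optionally one of [gh15], then the literal 'tjx', then the literal 'wk'.
Matches: at [3:11] → 'eegtjxwk'; at [14:23] → 'eee5tjxwk'.
Every occurrence is swapped for '#'.

'j2b#90m#ehjtxwk'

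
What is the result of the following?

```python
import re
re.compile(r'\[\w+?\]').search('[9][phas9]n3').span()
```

(0, 3)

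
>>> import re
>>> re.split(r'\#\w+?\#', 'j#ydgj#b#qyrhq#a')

['j', 'b', 'a']

The string is cut at each match, leaving 3 pieces.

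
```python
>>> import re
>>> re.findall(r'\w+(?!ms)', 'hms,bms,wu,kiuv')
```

['hms', 'bms', 'wu', 'kiuv']

The negative lookaround is zero-width — it rules out positions where the adjacent text would match, without consuming anything.
Matches: at [0:3] → 'hms'; at [4:7] → 'bms'; at [8:10] → 'wu'; at [11:15] → 'kiuv'.
No capturing groups, so `findall` returns the 4 full match strings.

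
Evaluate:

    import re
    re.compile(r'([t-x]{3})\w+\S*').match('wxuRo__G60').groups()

The match spans [0:10] → 'wxuRo__G60'.
Captured: group 1 = 'wxu'.

('wxu',)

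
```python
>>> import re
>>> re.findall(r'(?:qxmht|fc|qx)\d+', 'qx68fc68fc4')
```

['qx68', 'fc68', 'fc4']

With no groups in the pattern, `findall` gives back each whole match — 3 here.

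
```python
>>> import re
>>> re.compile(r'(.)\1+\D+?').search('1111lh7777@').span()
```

A backreference is literal: `\1` must see the identical characters the first group matched.
Unlike `match`, `search` isn't anchored — it looks for the pattern anywhere in the string.
The match spans [0:5] → '1111l'.
Captured: group 1 = '1'.

(0, 5)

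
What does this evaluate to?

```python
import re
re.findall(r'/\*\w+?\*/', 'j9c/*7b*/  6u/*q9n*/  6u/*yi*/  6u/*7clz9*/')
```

Matches: at [3:9] → '/*7b*/'; at [13:20] → '/*q9n*/'; at [24:30] → '/*yi*/'; at [34:43] → '/*7clz9*/'.
With no groups in the pattern, `findall` gives back each whole match — 4 here.

['/*7b*/', '/*q9n*/', '/*yi*/', '/*7clz9*/']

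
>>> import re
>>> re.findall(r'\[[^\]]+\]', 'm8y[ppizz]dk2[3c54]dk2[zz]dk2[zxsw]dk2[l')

['[ppizz]', '[3c54]', '[zz]', '[zxsw]']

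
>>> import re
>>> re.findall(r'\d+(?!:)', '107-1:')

The negative lookaround is zero-width — it rules out positions where the adjacent text would match, without consuming anything.
With no groups in the pattern, `findall` gives back each whole match — 1 here.

['107']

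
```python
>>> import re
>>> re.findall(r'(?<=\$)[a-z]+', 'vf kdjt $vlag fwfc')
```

['vlag']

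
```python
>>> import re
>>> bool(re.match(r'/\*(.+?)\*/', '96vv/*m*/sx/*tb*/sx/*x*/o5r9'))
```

False

`match` is anchored at position 0; if the pattern doesn't fit there, it returns None.
Here the string doesn't start with a match, so the call returns None, and `bool(None)` is False.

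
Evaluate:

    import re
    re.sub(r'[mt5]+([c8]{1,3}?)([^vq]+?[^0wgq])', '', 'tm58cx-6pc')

Pattern: one or more of one of [mt5]; then 1 to 3 of one of [c8] (lazy) (captured); then one or more of any character except [vq] (lazy), then any character except [0wgq] (captured).
Matches: at [0:6] → 'tm58cx'.
`sub` substitutes '' at each match site.

'-6pc'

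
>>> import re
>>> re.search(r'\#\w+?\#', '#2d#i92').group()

'#2d#'

The match spans [0:4] → '#2d#'.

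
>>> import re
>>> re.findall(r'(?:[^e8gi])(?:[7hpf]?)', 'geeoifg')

['o', 'f']

The pattern matches any character except [e8gi] (non-capturing group); then optionally one of [7hpf] (non-capturing group).
Since nothing is captured, `findall` lists the 2 matched substrings directly.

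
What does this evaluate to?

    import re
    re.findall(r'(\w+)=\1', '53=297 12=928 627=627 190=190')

['627', '190']

A backreference is literal: `\1` must see the identical characters the first group matched.
Scanning left to right: at [14:21] match '627=627', group 1 = '627'; at [22:29] match '190=190', group 1 = '190'.
With a single group, `findall` returns only what that group captured — 2 items.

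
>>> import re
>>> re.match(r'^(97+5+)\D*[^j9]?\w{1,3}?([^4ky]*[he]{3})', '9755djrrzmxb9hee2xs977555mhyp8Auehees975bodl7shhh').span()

(0, 16)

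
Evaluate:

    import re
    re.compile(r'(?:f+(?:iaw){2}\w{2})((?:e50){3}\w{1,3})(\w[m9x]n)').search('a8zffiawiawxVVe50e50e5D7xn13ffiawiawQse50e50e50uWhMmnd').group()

This matches one or more of a literal 'f', then the literal 'iaw' repeated 2 times, then exactly 2 of a word character (non-capturing group); then the literal 'e50' repeated 3 times, then 1 to 3 of a word character (captured); then a word character, then one of [m9x], then a literal 'n' (captured).
`search` walks the string left to right and returns the first match it finds.
The match spans [28:53] → 'ffiawiawQse50e50e50uWhMmn'.
Captured: group 1 = 'e50e50e50uWh', group 2 = 'Mmn'.

'ffiawiawQse50e50e50uWhMmn'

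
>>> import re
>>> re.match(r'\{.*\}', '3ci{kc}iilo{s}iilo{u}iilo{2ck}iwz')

None

`re.match` won't scan ahead — the pattern has to work from the very first character.
Here position 0 doesn't satisfy it, so the call returns None.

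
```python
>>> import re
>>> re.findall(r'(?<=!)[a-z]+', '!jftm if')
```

Because the assertion is zero-width, the text it checks is not consumed and won't appear in the result.
Walking the string: at [1:5] → 'jftm'.
No capturing groups, so `findall` returns the 1 full match string.

['jftm']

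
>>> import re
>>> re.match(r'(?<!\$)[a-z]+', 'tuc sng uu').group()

'tuc'

`re.match` only tries the pattern at the start of the string.
The match spans [0:3] → 'tuc'.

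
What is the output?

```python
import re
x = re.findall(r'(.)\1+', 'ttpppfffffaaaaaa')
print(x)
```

['t', 'p', 'f', 'a']

The backreference `\1` re-matches whatever the first group consumed, character for character.
Walking the string: at [0:2] match 'tt', group 1 = 't'; at [2:5] match 'ppp', group 1 = 'p'; at [5:10] match 'fffff', group 1 = 'f'; at [10:16] match 'aaaaaa', group 1 = 'a'.
One capturing group, so `findall` returns just the captured substring from each match — 4 in all.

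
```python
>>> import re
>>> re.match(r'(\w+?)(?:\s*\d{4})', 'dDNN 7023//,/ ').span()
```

(0, 9)

Pattern: one or more of a word character (lazy) (captured); then zero or more of whitespace, then exactly 4 of a digit (non-capturing group).
`re.match` only tries the pattern at the start of the string.
The match spans [0:9] → 'dDNN 7023'.
Captured: group 1 = 'dDNN'.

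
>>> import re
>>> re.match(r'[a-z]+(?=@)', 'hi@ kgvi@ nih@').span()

(0, 2)

`match` is anchored at position 0; if the pattern doesn't fit there, it returns None.
The match spans [0:2] → 'hi'.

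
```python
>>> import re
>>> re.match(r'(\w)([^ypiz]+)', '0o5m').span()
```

With `match`, the pattern is implicitly anchored at the beginning.
The match spans [0:4] → '0o5m'.

(0, 4)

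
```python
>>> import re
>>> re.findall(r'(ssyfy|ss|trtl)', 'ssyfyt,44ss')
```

['ssyfy', 'ss']

The regex engine tests alternatives in the order written; an earlier branch that matches wins even if a later one would match more.
Because there's exactly one group, `findall` drops the full match and keeps group 1 from each hit.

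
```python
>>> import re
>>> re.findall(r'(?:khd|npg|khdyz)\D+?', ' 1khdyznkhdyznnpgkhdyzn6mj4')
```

The regex engine tests alternatives in the order written; an earlier branch that matches wins even if a later one would match more.
Since nothing is captured, `findall` lists the 3 matched substrings directly.

['khdy', 'khdy', 'npgk']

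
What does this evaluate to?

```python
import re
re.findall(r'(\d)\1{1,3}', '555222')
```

['5', '2']

After group 1 captures some text, `\1` only succeeds where that same text appears again.
With a single group, `findall` returns only what that group captured — 2 items.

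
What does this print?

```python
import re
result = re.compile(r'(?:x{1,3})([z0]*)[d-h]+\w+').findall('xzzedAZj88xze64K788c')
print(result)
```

['zz']

Pattern: 1 to 3 of a literal 'x' (non-capturing group); then zero or more of one of [z0] (captured); then one or more of a character in [d-h], then one or more of a word character.
Walking the string: at [0:20] match 'xzzedAZj88xze64K788c', group 1 = 'zz'.
One capturing group, so `findall` returns just the captured substring from the one match — 1 in all.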